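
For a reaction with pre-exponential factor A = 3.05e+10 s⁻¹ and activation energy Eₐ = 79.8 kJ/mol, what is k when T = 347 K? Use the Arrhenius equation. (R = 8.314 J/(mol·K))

2.96e-02 s⁻¹

Step 1: Use the Arrhenius equation: k = A × exp(-Eₐ/RT)
Step 2: Convert Eₐ to J/mol: 79.8 kJ/mol = 79800 J/mol
Step 3: Calculate the exponent: -Eₐ/(RT) = -79800/(8.314 × 347) = -27.66071
Step 4: k = 3.05e+10 × exp(-27.66071)
Step 5: k = 3.05e+10 × 9.70748e-13 = 2.9608e-02 s⁻¹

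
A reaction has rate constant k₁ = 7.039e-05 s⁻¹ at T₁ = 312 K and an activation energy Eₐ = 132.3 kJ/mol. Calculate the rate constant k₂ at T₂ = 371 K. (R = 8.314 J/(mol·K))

2.345e-01 s⁻¹

Step 1: Use the two-temperature Arrhenius form: ln(k₂/k₁) = -Eₐ/R × (1/T₂ - 1/T₁)
Step 2: Convert Eₐ to J/mol: 132.3 kJ/mol = 132300 J/mol
Step 3: 1/T₂ - 1/T₁ = 1/371 - 1/312 = -5.097104e-04 K⁻¹
Step 4: ln(k₂/k₁) = -132300/8.314 × -5.097104e-04 = 8.11098
Step 5: k₂ = k₁ × exp(8.11098) = 7.039e-05 × 3.33084e+03 = 2.345e-01 s⁻¹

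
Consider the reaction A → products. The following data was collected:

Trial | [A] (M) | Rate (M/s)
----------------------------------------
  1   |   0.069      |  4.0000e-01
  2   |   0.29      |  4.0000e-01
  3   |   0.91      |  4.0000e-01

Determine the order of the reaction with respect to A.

zeroth order (0)

Step 1: Compare trials - when concentration changes, rate stays constant.
Step 2: rate₂/rate₁ = 4.0000e-01/4.0000e-01 = 1
Step 3: [A]₂/[A]₁ = 0.29/0.069 = 4.203
Step 4: Since rate ratio ≈ (conc ratio)^0, the reaction is zeroth order.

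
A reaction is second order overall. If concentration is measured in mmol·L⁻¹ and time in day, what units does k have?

(mmol·L⁻¹)⁻¹·day⁻¹

Step 1: For overall order n, rate = k × (concentration)^n.
Step 2: Rate has units mmol·L⁻¹·day⁻¹; concentration term has units (mmol·L⁻¹)^2.
Step 3: k = rate / (concentration)^n, so units of k = (mmol·L⁻¹)^(1-2)·day⁻¹ = (mmol·L⁻¹)⁻¹·day⁻¹.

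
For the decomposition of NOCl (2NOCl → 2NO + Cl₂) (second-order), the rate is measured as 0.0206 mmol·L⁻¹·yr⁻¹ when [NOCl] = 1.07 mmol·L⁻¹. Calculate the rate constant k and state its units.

0.01799 (mmol·L⁻¹)⁻¹·yr⁻¹

Step 1: rate = k[NOCl]^2, so k = rate / [NOCl]^2.
Step 2: k = 0.0206 / (1.07)^2 = 0.0206 / 1.145.
Step 3: k = 0.01799 (mmol·L⁻¹)⁻¹·yr⁻¹.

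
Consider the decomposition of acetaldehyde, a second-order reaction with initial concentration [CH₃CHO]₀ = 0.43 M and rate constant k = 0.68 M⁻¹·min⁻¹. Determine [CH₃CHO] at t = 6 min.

0.1561 M

Step 1: For a second-order reaction: 1/[CH₃CHO] = 1/[CH₃CHO]₀ + kt
Step 2: 1/[CH₃CHO] = 1/0.43 + 0.68 × 6
Step 3: 1/[CH₃CHO] = 2.326 + 4.08 = 6.406
Step 4: [CH₃CHO] = 1/6.406 = 0.1561 M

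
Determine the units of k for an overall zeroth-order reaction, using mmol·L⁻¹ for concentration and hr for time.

mmol·L⁻¹·hr⁻¹

Step 1: For overall order n, rate = k × (concentration)^n.
Step 2: Rate has units mmol·L⁻¹·hr⁻¹; concentration term has units (mmol·L⁻¹)^0.
Step 3: k = rate / (concentration)^n, so units of k = (mmol·L⁻¹)^(1-0)·hr⁻¹ = mmol·L⁻¹·hr⁻¹.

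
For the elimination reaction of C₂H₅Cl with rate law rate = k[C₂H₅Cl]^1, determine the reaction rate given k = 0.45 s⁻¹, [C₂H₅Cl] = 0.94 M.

0.423 M/s

Step 1: Identify the rate law: rate = k[C₂H₅Cl]^1
Step 2: Substitute values: rate = 0.45 × (0.94)^1
Step 3: Calculate: rate = 0.45 × 0.94 = 0.423 M/s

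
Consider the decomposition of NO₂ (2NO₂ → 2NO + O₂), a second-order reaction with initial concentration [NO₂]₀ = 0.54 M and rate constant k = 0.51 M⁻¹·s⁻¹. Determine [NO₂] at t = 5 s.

0.2272 M

Step 1: For a second-order reaction: 1/[NO₂] = 1/[NO₂]₀ + kt
Step 2: 1/[NO₂] = 1/0.54 + 0.51 × 5
Step 3: 1/[NO₂] = 1.852 + 2.55 = 4.402
Step 4: [NO₂] = 1/4.402 = 0.2272 M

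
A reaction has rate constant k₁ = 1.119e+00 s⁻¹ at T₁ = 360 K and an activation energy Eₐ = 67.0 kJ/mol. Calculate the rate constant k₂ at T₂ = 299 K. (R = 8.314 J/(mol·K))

1.163e-02 s⁻¹

Step 1: Use the two-temperature Arrhenius form: ln(k₂/k₁) = -Eₐ/R × (1/T₂ - 1/T₁)
Step 2: Convert Eₐ to J/mol: 67.0 kJ/mol = 67000 J/mol
Step 3: 1/T₂ - 1/T₁ = 1/299 - 1/360 = 5.667038e-04 K⁻¹
Step 4: ln(k₂/k₁) = -67000/8.314 × 5.667038e-04 = -4.56689
Step 5: k₂ = k₁ × exp(-4.56689) = 1.119e+00 × 1.03902e-02 = 1.163e-02 s⁻¹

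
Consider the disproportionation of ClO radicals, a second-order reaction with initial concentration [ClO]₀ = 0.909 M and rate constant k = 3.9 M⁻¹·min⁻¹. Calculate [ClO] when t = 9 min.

0.02762 M

Step 1: For a second-order reaction: 1/[ClO] = 1/[ClO]₀ + kt
Step 2: 1/[ClO] = 1/0.909 + 3.9 × 9
Step 3: 1/[ClO] = 1.1 + 35.1 = 36.2
Step 4: [ClO] = 1/36.2 = 0.02762 M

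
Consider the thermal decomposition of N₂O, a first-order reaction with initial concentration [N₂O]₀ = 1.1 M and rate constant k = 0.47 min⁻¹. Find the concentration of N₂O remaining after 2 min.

0.4297 M

Step 1: For a first-order reaction: [N₂O] = [N₂O]₀ × e^(-kt)
Step 2: [N₂O] = 1.1 × e^(-0.47 × 2)
Step 3: [N₂O] = 1.1 × e^(-0.94)
Step 4: [N₂O] = 1.1 × 0.390628 = 0.4297 M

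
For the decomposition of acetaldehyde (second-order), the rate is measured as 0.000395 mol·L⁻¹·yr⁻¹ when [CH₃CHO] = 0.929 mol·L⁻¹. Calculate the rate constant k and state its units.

0.0004577 (mol·L⁻¹)⁻¹·yr⁻¹

Step 1: rate = k[CH₃CHO]^2, so k = rate / [CH₃CHO]^2.
Step 2: k = 0.000395 / (0.929)^2 = 0.000395 / 0.863.
Step 3: k = 0.0004577 (mol·L⁻¹)⁻¹·yr⁻¹.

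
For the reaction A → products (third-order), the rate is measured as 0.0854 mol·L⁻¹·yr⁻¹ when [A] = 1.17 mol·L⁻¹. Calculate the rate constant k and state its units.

0.05332 (mol·L⁻¹)⁻²·yr⁻¹

Step 1: rate = k[A]^3, so k = rate / [A]^3.
Step 2: k = 0.0854 / (1.17)^3 = 0.0854 / 1.602.
Step 3: k = 0.05332 (mol·L⁻¹)⁻²·yr⁻¹.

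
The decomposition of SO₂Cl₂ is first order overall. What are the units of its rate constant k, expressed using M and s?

s⁻¹

Step 1: For overall order n, rate = k × (concentration)^n.
Step 2: Rate has units M·s⁻¹; concentration term has units M^1.
Step 3: k = rate / (concentration)^n, so units of k = M^(1-1)·s⁻¹ = s⁻¹.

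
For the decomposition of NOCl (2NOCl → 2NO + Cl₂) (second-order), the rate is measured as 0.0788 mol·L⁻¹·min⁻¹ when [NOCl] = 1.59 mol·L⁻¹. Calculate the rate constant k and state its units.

0.03117 (mol·L⁻¹)⁻¹·min⁻¹

Step 1: rate = k[NOCl]^2, so k = rate / [NOCl]^2.
Step 2: k = 0.0788 / (1.59)^2 = 0.0788 / 2.528.
Step 3: k = 0.03117 (mol·L⁻¹)⁻¹·min⁻¹.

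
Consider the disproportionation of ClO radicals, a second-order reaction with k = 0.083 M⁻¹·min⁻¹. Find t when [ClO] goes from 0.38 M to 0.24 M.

18.5 min

Step 1: For second-order: t = (1/[ClO] - 1/[ClO]₀)/k
Step 2: t = (1/0.24 - 1/0.38)/0.083
Step 3: t = (4.167 - 2.632)/0.083
Step 4: t = 1.535/0.083 = 18.5 min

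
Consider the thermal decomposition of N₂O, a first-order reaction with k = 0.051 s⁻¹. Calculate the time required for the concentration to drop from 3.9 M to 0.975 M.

27.18 s

Step 1: For first-order: t = ln([N₂O]₀/[N₂O])/k
Step 2: t = ln(3.9/0.975)/0.051
Step 3: t = ln(4)/0.051
Step 4: t = 1.386/0.051 = 27.18 s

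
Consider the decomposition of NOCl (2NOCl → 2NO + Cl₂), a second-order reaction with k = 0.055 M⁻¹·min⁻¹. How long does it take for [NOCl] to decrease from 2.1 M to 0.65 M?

19.31 min

Step 1: For second-order: t = (1/[NOCl] - 1/[NOCl]₀)/k
Step 2: t = (1/0.65 - 1/2.1)/0.055
Step 3: t = (1.538 - 0.4762)/0.055
Step 4: t = 1.062/0.055 = 19.31 min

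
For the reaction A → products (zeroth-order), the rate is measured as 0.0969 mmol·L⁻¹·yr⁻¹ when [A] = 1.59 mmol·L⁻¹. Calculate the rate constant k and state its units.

0.0969 mmol·L⁻¹·yr⁻¹

Step 1: For a zeroth-order reaction, rate = k (independent of concentration).
Step 2: k = rate = 0.0969 mmol·L⁻¹·yr⁻¹.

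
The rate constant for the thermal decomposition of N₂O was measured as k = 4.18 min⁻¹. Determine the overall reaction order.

first order (1)

Step 1: The units of k for an nth-order reaction are (concentration)^(1-n)·(time)⁻¹.
Step 2: Here k has units min⁻¹, so the concentration exponent is 0.
Step 3: 1 - n = 0 ⇒ n = 1. The reaction is first order.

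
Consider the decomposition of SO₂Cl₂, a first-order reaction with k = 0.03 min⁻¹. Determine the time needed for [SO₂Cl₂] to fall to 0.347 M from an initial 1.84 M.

55.61 min

Step 1: For first-order: t = ln([SO₂Cl₂]₀/[SO₂Cl₂])/k
Step 2: t = ln(1.84/0.347)/0.03
Step 3: t = ln(5.303)/0.03
Step 4: t = 1.668/0.03 = 55.61 min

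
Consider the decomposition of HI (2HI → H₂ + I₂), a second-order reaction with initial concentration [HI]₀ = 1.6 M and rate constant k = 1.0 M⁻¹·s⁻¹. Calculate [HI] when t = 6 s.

0.1509 M

Step 1: For a second-order reaction: 1/[HI] = 1/[HI]₀ + kt
Step 2: 1/[HI] = 1/1.6 + 1.0 × 6
Step 3: 1/[HI] = 0.625 + 6 = 6.625
Step 4: [HI] = 1/6.625 = 0.1509 M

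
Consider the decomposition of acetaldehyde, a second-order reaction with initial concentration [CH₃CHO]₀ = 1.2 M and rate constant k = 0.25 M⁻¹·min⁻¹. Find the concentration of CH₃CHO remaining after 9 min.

0.3243 M

Step 1: For a second-order reaction: 1/[CH₃CHO] = 1/[CH₃CHO]₀ + kt
Step 2: 1/[CH₃CHO] = 1/1.2 + 0.25 × 9
Step 3: 1/[CH₃CHO] = 0.8333 + 2.25 = 3.083
Step 4: [CH₃CHO] = 1/3.083 = 0.3243 M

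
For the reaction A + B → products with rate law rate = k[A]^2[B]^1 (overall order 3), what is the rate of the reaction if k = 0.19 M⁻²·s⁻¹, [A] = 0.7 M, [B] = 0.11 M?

0.01024 M/s

Step 1: The rate law is rate = k[A]^2[B]^1, overall order = 2+1 = 3
Step 2: Substitute values: rate = 0.19 × (0.7)^2 × (0.11)^1
Step 3: rate = 0.19 × 0.49 × 0.11 = 0.010241 M/s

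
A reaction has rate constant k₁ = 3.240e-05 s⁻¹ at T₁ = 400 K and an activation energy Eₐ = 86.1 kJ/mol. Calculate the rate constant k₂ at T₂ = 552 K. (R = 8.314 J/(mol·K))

4.043e-02 s⁻¹

Step 1: Use the two-temperature Arrhenius form: ln(k₂/k₁) = -Eₐ/R × (1/T₂ - 1/T₁)
Step 2: Convert Eₐ to J/mol: 86.1 kJ/mol = 86100 J/mol
Step 3: 1/T₂ - 1/T₁ = 1/552 - 1/400 = -6.884058e-04 K⁻¹
Step 4: ln(k₂/k₁) = -86100/8.314 × -6.884058e-04 = 7.12915
Step 5: k₂ = k₁ × exp(7.12915) = 3.240e-05 × 1.24782e+03 = 4.043e-02 s⁻¹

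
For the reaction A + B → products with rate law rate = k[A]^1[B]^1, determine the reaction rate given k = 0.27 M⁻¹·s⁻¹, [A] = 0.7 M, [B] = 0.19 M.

0.03591 M/s

Step 1: The rate law is rate = k[A]^1[B]^1
Step 2: Substitute: rate = 0.27 × (0.7)^1 × (0.19)^1
Step 3: rate = 0.27 × 0.7 × 0.19 = 0.03591 M/s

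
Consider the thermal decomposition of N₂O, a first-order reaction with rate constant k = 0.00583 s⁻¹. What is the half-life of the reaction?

118.9 s

Step 1: For a first-order reaction, t₁/₂ = ln(2)/k
Step 2: t₁/₂ = ln(2)/0.00583
Step 3: t₁/₂ = 0.6931/0.00583 = 118.9 s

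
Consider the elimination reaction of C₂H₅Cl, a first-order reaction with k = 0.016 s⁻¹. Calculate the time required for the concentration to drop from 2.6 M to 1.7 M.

26.56 s

Step 1: For first-order: t = ln([C₂H₅Cl]₀/[C₂H₅Cl])/k
Step 2: t = ln(2.6/1.7)/0.016
Step 3: t = ln(1.529)/0.016
Step 4: t = 0.4249/0.016 = 26.56 s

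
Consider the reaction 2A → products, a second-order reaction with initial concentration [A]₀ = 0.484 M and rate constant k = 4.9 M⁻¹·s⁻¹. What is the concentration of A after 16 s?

0.01243 M

Step 1: For a second-order reaction: 1/[A] = 1/[A]₀ + kt
Step 2: 1/[A] = 1/0.484 + 4.9 × 16
Step 3: 1/[A] = 2.066 + 78.4 = 80.47
Step 4: [A] = 1/80.47 = 0.01243 M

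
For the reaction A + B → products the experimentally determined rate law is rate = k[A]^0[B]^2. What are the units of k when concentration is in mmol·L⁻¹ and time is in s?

(mmol·L⁻¹)⁻¹·s⁻¹

Step 1: Overall order = 0 + 2 = 2.
Step 2: rate has units mmol·L⁻¹·s⁻¹; [A]^0[B]^2 has units (mmol·L⁻¹)^2.
Step 3: k = rate/([A]^0[B]^2), so units of k = (mmol·L⁻¹)^(1-2)·s⁻¹ = (mmol·L⁻¹)⁻¹·s⁻¹.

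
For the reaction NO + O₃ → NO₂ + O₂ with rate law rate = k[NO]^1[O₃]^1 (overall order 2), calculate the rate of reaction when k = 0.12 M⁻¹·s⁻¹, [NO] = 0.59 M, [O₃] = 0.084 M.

0.005947 M/s

Step 1: The rate law is rate = k[NO]^1[O₃]^1, overall order = 1+1 = 2
Step 2: Substitute values: rate = 0.12 × (0.59)^1 × (0.084)^1
Step 3: rate = 0.12 × 0.59 × 0.084 = 0.0059472 M/s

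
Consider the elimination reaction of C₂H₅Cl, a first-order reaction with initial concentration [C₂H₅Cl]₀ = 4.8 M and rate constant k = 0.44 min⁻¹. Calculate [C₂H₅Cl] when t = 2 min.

1.991 M

Step 1: For a first-order reaction: [C₂H₅Cl] = [C₂H₅Cl]₀ × e^(-kt)
Step 2: [C₂H₅Cl] = 4.8 × e^(-0.44 × 2)
Step 3: [C₂H₅Cl] = 4.8 × e^(-0.88)
Step 4: [C₂H₅Cl] = 4.8 × 0.414783 = 1.991 M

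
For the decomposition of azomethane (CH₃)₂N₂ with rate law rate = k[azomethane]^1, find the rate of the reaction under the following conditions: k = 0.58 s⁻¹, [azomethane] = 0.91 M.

0.5278 M/s

Step 1: Identify the rate law: rate = k[azomethane]^1
Step 2: Substitute values: rate = 0.58 × (0.91)^1
Step 3: Calculate: rate = 0.58 × 0.91 = 0.5278 M/s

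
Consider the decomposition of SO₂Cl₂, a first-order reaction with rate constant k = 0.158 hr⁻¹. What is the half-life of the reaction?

4.387 hr

Step 1: For a first-order reaction, t₁/₂ = ln(2)/k
Step 2: t₁/₂ = ln(2)/0.158
Step 3: t₁/₂ = 0.6931/0.158 = 4.387 hr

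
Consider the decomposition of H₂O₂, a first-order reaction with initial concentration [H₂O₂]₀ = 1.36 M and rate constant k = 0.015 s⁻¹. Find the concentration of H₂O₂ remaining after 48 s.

0.662 M

Step 1: For a first-order reaction: [H₂O₂] = [H₂O₂]₀ × e^(-kt)
Step 2: [H₂O₂] = 1.36 × e^(-0.015 × 48)
Step 3: [H₂O₂] = 1.36 × e^(-0.72)
Step 4: [H₂O₂] = 1.36 × 0.486752 = 0.662 M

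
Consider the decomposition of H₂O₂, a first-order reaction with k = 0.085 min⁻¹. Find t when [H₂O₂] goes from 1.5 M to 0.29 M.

19.33 min

Step 1: For first-order: t = ln([H₂O₂]₀/[H₂O₂])/k
Step 2: t = ln(1.5/0.29)/0.085
Step 3: t = ln(5.172)/0.085
Step 4: t = 1.643/0.085 = 19.33 min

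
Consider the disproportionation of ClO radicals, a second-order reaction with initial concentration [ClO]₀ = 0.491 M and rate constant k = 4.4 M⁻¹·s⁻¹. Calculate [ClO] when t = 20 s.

0.01111 M

Step 1: For a second-order reaction: 1/[ClO] = 1/[ClO]₀ + kt
Step 2: 1/[ClO] = 1/0.491 + 4.4 × 20
Step 3: 1/[ClO] = 2.037 + 88 = 90.04
Step 4: [ClO] = 1/90.04 = 0.01111 M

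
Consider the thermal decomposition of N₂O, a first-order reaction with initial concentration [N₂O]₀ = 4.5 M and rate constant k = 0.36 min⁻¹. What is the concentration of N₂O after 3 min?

1.528 M

Step 1: For a first-order reaction: [N₂O] = [N₂O]₀ × e^(-kt)
Step 2: [N₂O] = 4.5 × e^(-0.36 × 3)
Step 3: [N₂O] = 4.5 × e^(-1.08)
Step 4: [N₂O] = 4.5 × 0.339596 = 1.528 M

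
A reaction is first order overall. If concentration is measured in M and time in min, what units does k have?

min⁻¹

Step 1: For overall order n, rate = k × (concentration)^n.
Step 2: Rate has units M·min⁻¹; concentration term has units M^1.
Step 3: k = rate / (concentration)^n, so units of k = M^(1-1)·min⁻¹ = min⁻¹.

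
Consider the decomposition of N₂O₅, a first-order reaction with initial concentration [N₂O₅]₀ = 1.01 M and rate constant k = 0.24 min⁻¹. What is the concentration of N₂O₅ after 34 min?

0.0002887 M

Step 1: For a first-order reaction: [N₂O₅] = [N₂O₅]₀ × e^(-kt)
Step 2: [N₂O₅] = 1.01 × e^(-0.24 × 34)
Step 3: [N₂O₅] = 1.01 × e^(-8.16)
Step 4: [N₂O₅] = 1.01 × 0.000285862 = 0.0002887 M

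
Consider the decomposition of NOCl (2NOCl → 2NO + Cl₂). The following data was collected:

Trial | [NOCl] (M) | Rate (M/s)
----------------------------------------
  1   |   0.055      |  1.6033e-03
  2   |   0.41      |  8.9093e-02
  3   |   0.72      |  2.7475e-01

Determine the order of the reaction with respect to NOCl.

second order (2)

Step 1: Compare trials to find order n where rate₂/rate₁ = ([NOCl]₂/[NOCl]₁)^n
Step 2: rate₂/rate₁ = 8.9093e-02/1.6033e-03 = 55.57
Step 3: [NOCl]₂/[NOCl]₁ = 0.41/0.055 = 7.455
Step 4: n = ln(55.57)/ln(7.455) = 2.00 ≈ 2
Step 5: The reaction is second order in NOCl.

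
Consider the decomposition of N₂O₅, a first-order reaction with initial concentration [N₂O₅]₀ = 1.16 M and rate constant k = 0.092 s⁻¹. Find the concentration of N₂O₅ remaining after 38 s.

0.03517 M

Step 1: For a first-order reaction: [N₂O₅] = [N₂O₅]₀ × e^(-kt)
Step 2: [N₂O₅] = 1.16 × e^(-0.092 × 38)
Step 3: [N₂O₅] = 1.16 × e^(-3.496)
Step 4: [N₂O₅] = 1.16 × 0.0303184 = 0.03517 M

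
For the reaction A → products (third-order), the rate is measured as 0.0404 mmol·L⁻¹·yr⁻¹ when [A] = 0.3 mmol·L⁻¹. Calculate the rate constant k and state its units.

1.496 (mmol·L⁻¹)⁻²·yr⁻¹

Step 1: rate = k[A]^3, so k = rate / [A]^3.
Step 2: k = 0.0404 / (0.3)^3 = 0.0404 / 0.027.
Step 3: k = 1.496 (mmol·L⁻¹)⁻²·yr⁻¹.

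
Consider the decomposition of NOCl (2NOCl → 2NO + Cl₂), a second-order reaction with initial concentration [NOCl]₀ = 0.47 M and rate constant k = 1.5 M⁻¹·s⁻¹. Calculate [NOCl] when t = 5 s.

0.1039 M

Step 1: For a second-order reaction: 1/[NOCl] = 1/[NOCl]₀ + kt
Step 2: 1/[NOCl] = 1/0.47 + 1.5 × 5
Step 3: 1/[NOCl] = 2.128 + 7.5 = 9.628
Step 4: [NOCl] = 1/9.628 = 0.1039 M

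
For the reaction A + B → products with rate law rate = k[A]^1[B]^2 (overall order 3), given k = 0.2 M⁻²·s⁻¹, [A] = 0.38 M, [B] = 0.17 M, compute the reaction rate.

0.002196 M/s

Step 1: The rate law is rate = k[A]^1[B]^2, overall order = 1+2 = 3
Step 2: Substitute values: rate = 0.2 × (0.38)^1 × (0.17)^2
Step 3: rate = 0.2 × 0.38 × 0.0289 = 0.0021964 M/s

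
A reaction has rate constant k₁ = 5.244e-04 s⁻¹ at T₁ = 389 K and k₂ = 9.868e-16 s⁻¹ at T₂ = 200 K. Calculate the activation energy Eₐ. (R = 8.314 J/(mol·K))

92.4 kJ/mol

Step 1: Use the two-temperature Arrhenius form: ln(k₂/k₁) = -Eₐ/R × (1/T₂ - 1/T₁)
Step 2: ln(k₂/k₁) = ln(9.868e-16/5.244e-04) = ln(1.88177e-12) = -26.9988
Step 3: 1/T₂ - 1/T₁ = 1/200 - 1/389 = 2.429306e-03 K⁻¹
Step 4: Eₐ = -R × ln(k₂/k₁) / (1/T₂ - 1/T₁) = -8.314 × -26.9988 / 2.429306e-03
Step 5: Eₐ = 9.2400e+04 J/mol = 92.4 kJ/mol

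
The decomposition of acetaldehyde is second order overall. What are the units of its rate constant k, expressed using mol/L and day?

(mol/L)⁻¹·day⁻¹

Step 1: For overall order n, rate = k × (concentration)^n.
Step 2: Rate has units mol/L·day⁻¹; concentration term has units (mol/L)^2.
Step 3: k = rate / (concentration)^n, so units of k = (mol/L)^(1-2)·day⁻¹ = (mol/L)⁻¹·day⁻¹.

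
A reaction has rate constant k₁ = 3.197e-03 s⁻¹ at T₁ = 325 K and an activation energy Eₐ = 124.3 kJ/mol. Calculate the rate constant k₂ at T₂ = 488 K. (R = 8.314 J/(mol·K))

1.506e+04 s⁻¹

Step 1: Use the two-temperature Arrhenius form: ln(k₂/k₁) = -Eₐ/R × (1/T₂ - 1/T₁)
Step 2: Convert Eₐ to J/mol: 124.3 kJ/mol = 124300 J/mol
Step 3: 1/T₂ - 1/T₁ = 1/488 - 1/325 = -1.027743e-03 K⁻¹
Step 4: ln(k₂/k₁) = -124300/8.314 × -1.027743e-03 = 15.36546
Step 5: k₂ = k₁ × exp(15.36546) = 3.197e-03 × 4.71123e+06 = 1.506e+04 s⁻¹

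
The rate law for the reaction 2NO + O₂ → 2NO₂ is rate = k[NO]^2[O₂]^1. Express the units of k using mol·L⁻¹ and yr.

(mol·L⁻¹)⁻²·yr⁻¹

Step 1: Overall order = 2 + 1 = 3.
Step 2: rate has units mol·L⁻¹·yr⁻¹; [NO]^2[O₂]^1 has units (mol·L⁻¹)^3.
Step 3: k = rate/([NO]^2[O₂]^1), so units of k = (mol·L⁻¹)^(1-3)·yr⁻¹ = (mol·L⁻¹)⁻²·yr⁻¹.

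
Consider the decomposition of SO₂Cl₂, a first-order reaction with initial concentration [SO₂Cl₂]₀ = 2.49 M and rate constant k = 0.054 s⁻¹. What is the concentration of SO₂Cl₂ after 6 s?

1.801 M

Step 1: For a first-order reaction: [SO₂Cl₂] = [SO₂Cl₂]₀ × e^(-kt)
Step 2: [SO₂Cl₂] = 2.49 × e^(-0.054 × 6)
Step 3: [SO₂Cl₂] = 2.49 × e^(-0.324)
Step 4: [SO₂Cl₂] = 2.49 × 0.72325 = 1.801 M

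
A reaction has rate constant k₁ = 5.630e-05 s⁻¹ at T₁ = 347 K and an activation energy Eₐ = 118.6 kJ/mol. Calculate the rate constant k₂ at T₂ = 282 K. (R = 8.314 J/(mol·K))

4.318e-09 s⁻¹

Step 1: Use the two-temperature Arrhenius form: ln(k₂/k₁) = -Eₐ/R × (1/T₂ - 1/T₁)
Step 2: Convert Eₐ to J/mol: 118.6 kJ/mol = 118600 J/mol
Step 3: 1/T₂ - 1/T₁ = 1/282 - 1/347 = 6.642549e-04 K⁻¹
Step 4: ln(k₂/k₁) = -118600/8.314 × 6.642549e-04 = -9.47566
Step 5: k₂ = k₁ × exp(-9.47566) = 5.630e-05 × 7.66961e-05 = 4.318e-09 s⁻¹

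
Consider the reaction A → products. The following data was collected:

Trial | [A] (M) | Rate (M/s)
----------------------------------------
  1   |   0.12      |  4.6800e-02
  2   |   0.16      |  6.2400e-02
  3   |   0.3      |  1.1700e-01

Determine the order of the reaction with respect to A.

first order (1)

Step 1: Compare trials to find order n where rate₂/rate₁ = ([A]₂/[A]₁)^n
Step 2: rate₂/rate₁ = 6.2400e-02/4.6800e-02 = 1.333
Step 3: [A]₂/[A]₁ = 0.16/0.12 = 1.333
Step 4: n = ln(1.333)/ln(1.333) = 1.00 ≈ 1
Step 5: The reaction is first order in A.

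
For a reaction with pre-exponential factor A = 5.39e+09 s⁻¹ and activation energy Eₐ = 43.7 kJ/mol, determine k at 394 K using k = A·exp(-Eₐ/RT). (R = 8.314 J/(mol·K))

8.67e+03 s⁻¹

Step 1: Use the Arrhenius equation: k = A × exp(-Eₐ/RT)
Step 2: Convert Eₐ to J/mol: 43.7 kJ/mol = 43700 J/mol
Step 3: Calculate the exponent: -Eₐ/(RT) = -43700/(8.314 × 394) = -13.34059
Step 4: k = 5.39e+09 × exp(-13.34059)
Step 5: k = 5.39e+09 × 1.60789e-06 = 8.6665e+03 s⁻¹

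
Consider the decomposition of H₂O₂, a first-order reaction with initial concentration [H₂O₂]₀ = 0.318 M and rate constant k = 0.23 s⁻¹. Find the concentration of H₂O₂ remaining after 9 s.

0.04013 M

Step 1: For a first-order reaction: [H₂O₂] = [H₂O₂]₀ × e^(-kt)
Step 2: [H₂O₂] = 0.318 × e^(-0.23 × 9)
Step 3: [H₂O₂] = 0.318 × e^(-2.07)
Step 4: [H₂O₂] = 0.318 × 0.126186 = 0.04013 M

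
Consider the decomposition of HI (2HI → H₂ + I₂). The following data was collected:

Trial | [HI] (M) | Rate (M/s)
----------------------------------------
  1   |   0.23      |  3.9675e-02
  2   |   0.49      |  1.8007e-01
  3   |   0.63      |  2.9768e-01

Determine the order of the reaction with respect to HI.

second order (2)

Step 1: Compare trials to find order n where rate₂/rate₁ = ([HI]₂/[HI]₁)^n
Step 2: rate₂/rate₁ = 1.8007e-01/3.9675e-02 = 4.539
Step 3: [HI]₂/[HI]₁ = 0.49/0.23 = 2.13
Step 4: n = ln(4.539)/ln(2.13) = 2.00 ≈ 2
Step 5: The reaction is second order in HI.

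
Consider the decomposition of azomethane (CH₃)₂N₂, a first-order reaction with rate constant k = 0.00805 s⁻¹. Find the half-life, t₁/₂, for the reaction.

86.11 s

Step 1: For a first-order reaction, t₁/₂ = ln(2)/k
Step 2: t₁/₂ = ln(2)/0.00805
Step 3: t₁/₂ = 0.6931/0.00805 = 86.11 s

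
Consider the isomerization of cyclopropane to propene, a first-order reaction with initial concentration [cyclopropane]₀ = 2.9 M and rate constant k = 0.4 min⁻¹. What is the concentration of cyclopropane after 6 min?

0.2631 M

Step 1: For a first-order reaction: [cyclopropane] = [cyclopropane]₀ × e^(-kt)
Step 2: [cyclopropane] = 2.9 × e^(-0.4 × 6)
Step 3: [cyclopropane] = 2.9 × e^(-2.4)
Step 4: [cyclopropane] = 2.9 × 0.090718 = 0.2631 M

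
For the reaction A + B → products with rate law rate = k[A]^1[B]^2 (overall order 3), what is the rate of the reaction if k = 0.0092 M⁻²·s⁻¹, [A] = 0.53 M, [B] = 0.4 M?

0.0007802 M/s

Step 1: The rate law is rate = k[A]^1[B]^2, overall order = 1+2 = 3
Step 2: Substitute values: rate = 0.0092 × (0.53)^1 × (0.4)^2
Step 3: rate = 0.0092 × 0.53 × 0.16 = 0.00078016 M/s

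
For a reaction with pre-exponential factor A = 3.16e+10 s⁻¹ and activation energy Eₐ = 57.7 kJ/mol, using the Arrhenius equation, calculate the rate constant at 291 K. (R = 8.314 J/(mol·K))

1.39e+00 s⁻¹

Step 1: Use the Arrhenius equation: k = A × exp(-Eₐ/RT)
Step 2: Convert Eₐ to J/mol: 57.7 kJ/mol = 57700 J/mol
Step 3: Calculate the exponent: -Eₐ/(RT) = -57700/(8.314 × 291) = -23.84914
Step 4: k = 3.16e+10 × exp(-23.84914)
Step 5: k = 3.16e+10 × 4.38985e-11 = 1.3872e+00 s⁻¹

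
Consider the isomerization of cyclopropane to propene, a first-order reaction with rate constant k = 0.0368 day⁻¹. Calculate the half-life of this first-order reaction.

18.84 day

Step 1: For a first-order reaction, t₁/₂ = ln(2)/k
Step 2: t₁/₂ = ln(2)/0.0368
Step 3: t₁/₂ = 0.6931/0.0368 = 18.84 day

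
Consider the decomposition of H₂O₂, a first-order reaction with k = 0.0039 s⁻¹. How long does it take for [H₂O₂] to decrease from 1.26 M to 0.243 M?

422 s

Step 1: For first-order: t = ln([H₂O₂]₀/[H₂O₂])/k
Step 2: t = ln(1.26/0.243)/0.0039
Step 3: t = ln(5.185)/0.0039
Step 4: t = 1.646/0.0039 = 422 s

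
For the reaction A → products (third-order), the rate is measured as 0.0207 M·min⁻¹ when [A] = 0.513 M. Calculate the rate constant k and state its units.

0.1533 M⁻²·min⁻¹

Step 1: rate = k[A]^3, so k = rate / [A]^3.
Step 2: k = 0.0207 / (0.513)^3 = 0.0207 / 0.135.
Step 3: k = 0.1533 M⁻²·min⁻¹.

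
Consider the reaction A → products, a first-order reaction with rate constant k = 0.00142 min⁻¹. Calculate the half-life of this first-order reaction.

488.1 min

Step 1: For a first-order reaction, t₁/₂ = ln(2)/k
Step 2: t₁/₂ = ln(2)/0.00142
Step 3: t₁/₂ = 0.6931/0.00142 = 488.1 min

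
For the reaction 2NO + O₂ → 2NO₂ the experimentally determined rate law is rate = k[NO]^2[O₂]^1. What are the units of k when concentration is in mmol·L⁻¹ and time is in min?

(mmol·L⁻¹)⁻²·min⁻¹

Step 1: Overall order = 2 + 1 = 3.
Step 2: rate has units mmol·L⁻¹·min⁻¹; [NO]^2[O₂]^1 has units (mmol·L⁻¹)^3.
Step 3: k = rate/([NO]^2[O₂]^1), so units of k = (mmol·L⁻¹)^(1-3)·min⁻¹ = (mmol·L⁻¹)⁻²·min⁻¹.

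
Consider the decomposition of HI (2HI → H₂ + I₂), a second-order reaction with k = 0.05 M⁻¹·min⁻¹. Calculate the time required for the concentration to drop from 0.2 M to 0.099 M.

102 min

Step 1: For second-order: t = (1/[HI] - 1/[HI]₀)/k
Step 2: t = (1/0.099 - 1/0.2)/0.05
Step 3: t = (10.1 - 5)/0.05
Step 4: t = 5.101/0.05 = 102 min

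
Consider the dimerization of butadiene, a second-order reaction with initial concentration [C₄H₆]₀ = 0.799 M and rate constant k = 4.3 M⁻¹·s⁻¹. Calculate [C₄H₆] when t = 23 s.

0.009985 M

Step 1: For a second-order reaction: 1/[C₄H₆] = 1/[C₄H₆]₀ + kt
Step 2: 1/[C₄H₆] = 1/0.799 + 4.3 × 23
Step 3: 1/[C₄H₆] = 1.252 + 98.9 = 100.2
Step 4: [C₄H₆] = 1/100.2 = 0.009985 M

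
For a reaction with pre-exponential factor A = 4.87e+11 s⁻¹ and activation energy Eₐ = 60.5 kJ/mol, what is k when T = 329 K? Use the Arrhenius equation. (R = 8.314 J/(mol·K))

1.21e+02 s⁻¹

Step 1: Use the Arrhenius equation: k = A × exp(-Eₐ/RT)
Step 2: Convert Eₐ to J/mol: 60.5 kJ/mol = 60500 J/mol
Step 3: Calculate the exponent: -Eₐ/(RT) = -60500/(8.314 × 329) = -22.11818
Step 4: k = 4.87e+11 × exp(-22.11818)
Step 5: k = 4.87e+11 × 2.47854e-10 = 1.2070e+02 s⁻¹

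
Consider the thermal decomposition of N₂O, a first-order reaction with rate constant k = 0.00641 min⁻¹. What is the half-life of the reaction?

108.1 min

Step 1: For a first-order reaction, t₁/₂ = ln(2)/k
Step 2: t₁/₂ = ln(2)/0.00641
Step 3: t₁/₂ = 0.6931/0.00641 = 108.1 min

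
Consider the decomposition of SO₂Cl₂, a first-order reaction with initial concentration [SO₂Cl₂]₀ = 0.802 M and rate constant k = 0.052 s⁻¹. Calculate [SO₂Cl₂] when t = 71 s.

0.01999 M

Step 1: For a first-order reaction: [SO₂Cl₂] = [SO₂Cl₂]₀ × e^(-kt)
Step 2: [SO₂Cl₂] = 0.802 × e^(-0.052 × 71)
Step 3: [SO₂Cl₂] = 0.802 × e^(-3.692)
Step 4: [SO₂Cl₂] = 0.802 × 0.0249221 = 0.01999 M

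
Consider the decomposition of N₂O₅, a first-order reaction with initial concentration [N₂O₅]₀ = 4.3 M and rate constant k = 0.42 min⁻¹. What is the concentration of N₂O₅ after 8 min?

0.1494 M

Step 1: For a first-order reaction: [N₂O₅] = [N₂O₅]₀ × e^(-kt)
Step 2: [N₂O₅] = 4.3 × e^(-0.42 × 8)
Step 3: [N₂O₅] = 4.3 × e^(-3.36)
Step 4: [N₂O₅] = 4.3 × 0.0347353 = 0.1494 M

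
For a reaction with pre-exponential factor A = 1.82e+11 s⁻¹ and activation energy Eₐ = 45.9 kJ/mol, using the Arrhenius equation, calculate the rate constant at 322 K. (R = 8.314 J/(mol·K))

6.52e+03 s⁻¹

Step 1: Use the Arrhenius equation: k = A × exp(-Eₐ/RT)
Step 2: Convert Eₐ to J/mol: 45.9 kJ/mol = 45900 J/mol
Step 3: Calculate the exponent: -Eₐ/(RT) = -45900/(8.314 × 322) = -17.14537
Step 4: k = 1.82e+11 × exp(-17.14537)
Step 5: k = 1.82e+11 × 3.57981e-08 = 6.5153e+03 s⁻¹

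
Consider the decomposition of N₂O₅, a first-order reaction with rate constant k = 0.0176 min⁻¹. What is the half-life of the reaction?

39.38 min

Step 1: For a first-order reaction, t₁/₂ = ln(2)/k
Step 2: t₁/₂ = ln(2)/0.0176
Step 3: t₁/₂ = 0.6931/0.0176 = 39.38 min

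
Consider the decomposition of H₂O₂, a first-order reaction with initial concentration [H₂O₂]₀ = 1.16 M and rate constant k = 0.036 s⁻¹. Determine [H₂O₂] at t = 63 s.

0.1201 M

Step 1: For a first-order reaction: [H₂O₂] = [H₂O₂]₀ × e^(-kt)
Step 2: [H₂O₂] = 1.16 × e^(-0.036 × 63)
Step 3: [H₂O₂] = 1.16 × e^(-2.268)
Step 4: [H₂O₂] = 1.16 × 0.103519 = 0.1201 M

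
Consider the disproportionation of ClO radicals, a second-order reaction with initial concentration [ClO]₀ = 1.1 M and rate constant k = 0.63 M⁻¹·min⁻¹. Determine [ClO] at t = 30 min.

0.05048 M

Step 1: For a second-order reaction: 1/[ClO] = 1/[ClO]₀ + kt
Step 2: 1/[ClO] = 1/1.1 + 0.63 × 30
Step 3: 1/[ClO] = 0.9091 + 18.9 = 19.81
Step 4: [ClO] = 1/19.81 = 0.05048 M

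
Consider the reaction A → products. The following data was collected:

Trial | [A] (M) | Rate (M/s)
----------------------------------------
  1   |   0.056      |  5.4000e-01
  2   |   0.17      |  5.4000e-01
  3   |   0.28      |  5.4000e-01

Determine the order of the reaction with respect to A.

zeroth order (0)

Step 1: Compare trials - when concentration changes, rate stays constant.
Step 2: rate₂/rate₁ = 5.4000e-01/5.4000e-01 = 1
Step 3: [A]₂/[A]₁ = 0.17/0.056 = 3.036
Step 4: Since rate ratio ≈ (conc ratio)^0, the reaction is zeroth order.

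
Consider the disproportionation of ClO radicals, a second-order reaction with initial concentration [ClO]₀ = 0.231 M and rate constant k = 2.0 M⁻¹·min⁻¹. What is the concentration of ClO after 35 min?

0.01345 M

Step 1: For a second-order reaction: 1/[ClO] = 1/[ClO]₀ + kt
Step 2: 1/[ClO] = 1/0.231 + 2.0 × 35
Step 3: 1/[ClO] = 4.329 + 70 = 74.33
Step 4: [ClO] = 1/74.33 = 0.01345 M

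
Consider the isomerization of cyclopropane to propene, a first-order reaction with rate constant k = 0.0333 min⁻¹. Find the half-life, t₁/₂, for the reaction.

20.82 min

Step 1: For a first-order reaction, t₁/₂ = ln(2)/k
Step 2: t₁/₂ = ln(2)/0.0333
Step 3: t₁/₂ = 0.6931/0.0333 = 20.82 min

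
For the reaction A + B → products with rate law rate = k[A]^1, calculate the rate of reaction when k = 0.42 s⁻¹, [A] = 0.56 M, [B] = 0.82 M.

0.2352 M/s

Step 1: The rate law is rate = k[A]^1
Step 2: Note that the rate does not depend on [B] (zero order in B).
Step 3: rate = 0.42 × (0.56)^1 = 0.2352 M/s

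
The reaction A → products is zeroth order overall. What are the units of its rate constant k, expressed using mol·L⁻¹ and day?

mol·L⁻¹·day⁻¹

Step 1: For overall order n, rate = k × (concentration)^n.
Step 2: Rate has units mol·L⁻¹·day⁻¹; concentration term has units (mol·L⁻¹)^0.
Step 3: k = rate / (concentration)^n, so units of k = (mol·L⁻¹)^(1-0)·day⁻¹ = mol·L⁻¹·day⁻¹.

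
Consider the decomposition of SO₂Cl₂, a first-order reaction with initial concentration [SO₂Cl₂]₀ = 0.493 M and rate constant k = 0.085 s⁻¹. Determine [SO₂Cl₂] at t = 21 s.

0.08272 M

Step 1: For a first-order reaction: [SO₂Cl₂] = [SO₂Cl₂]₀ × e^(-kt)
Step 2: [SO₂Cl₂] = 0.493 × e^(-0.085 × 21)
Step 3: [SO₂Cl₂] = 0.493 × e^(-1.785)
Step 4: [SO₂Cl₂] = 0.493 × 0.167797 = 0.08272 M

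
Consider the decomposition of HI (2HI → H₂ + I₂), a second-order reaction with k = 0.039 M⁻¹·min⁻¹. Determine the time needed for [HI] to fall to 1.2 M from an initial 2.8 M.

12.21 min

Step 1: For second-order: t = (1/[HI] - 1/[HI]₀)/k
Step 2: t = (1/1.2 - 1/2.8)/0.039
Step 3: t = (0.8333 - 0.3571)/0.039
Step 4: t = 0.4762/0.039 = 12.21 min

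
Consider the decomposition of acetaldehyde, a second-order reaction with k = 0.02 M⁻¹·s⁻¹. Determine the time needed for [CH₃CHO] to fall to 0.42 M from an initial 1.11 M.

74 s

Step 1: For second-order: t = (1/[CH₃CHO] - 1/[CH₃CHO]₀)/k
Step 2: t = (1/0.42 - 1/1.11)/0.02
Step 3: t = (2.381 - 0.9009)/0.02
Step 4: t = 1.48/0.02 = 74 s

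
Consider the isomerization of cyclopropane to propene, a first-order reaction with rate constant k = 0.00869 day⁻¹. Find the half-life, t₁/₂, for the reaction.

79.76 day

Step 1: For a first-order reaction, t₁/₂ = ln(2)/k
Step 2: t₁/₂ = ln(2)/0.00869
Step 3: t₁/₂ = 0.6931/0.00869 = 79.76 day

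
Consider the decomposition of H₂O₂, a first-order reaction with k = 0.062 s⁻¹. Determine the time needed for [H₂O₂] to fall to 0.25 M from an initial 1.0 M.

22.36 s

Step 1: For first-order: t = ln([H₂O₂]₀/[H₂O₂])/k
Step 2: t = ln(1.0/0.25)/0.062
Step 3: t = ln(4)/0.062
Step 4: t = 1.386/0.062 = 22.36 s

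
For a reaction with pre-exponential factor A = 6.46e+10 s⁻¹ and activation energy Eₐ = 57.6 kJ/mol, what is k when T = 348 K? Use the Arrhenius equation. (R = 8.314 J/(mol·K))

1.46e+02 s⁻¹

Step 1: Use the Arrhenius equation: k = A × exp(-Eₐ/RT)
Step 2: Convert Eₐ to J/mol: 57.6 kJ/mol = 57600 J/mol
Step 3: Calculate the exponent: -Eₐ/(RT) = -57600/(8.314 × 348) = -19.90826
Step 4: k = 6.46e+10 × exp(-19.90826)
Step 5: k = 6.46e+10 × 2.25919e-09 = 1.4594e+02 s⁻¹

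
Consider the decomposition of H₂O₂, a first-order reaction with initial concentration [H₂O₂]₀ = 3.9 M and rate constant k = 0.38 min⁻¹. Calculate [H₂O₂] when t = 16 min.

0.008924 M

Step 1: For a first-order reaction: [H₂O₂] = [H₂O₂]₀ × e^(-kt)
Step 2: [H₂O₂] = 3.9 × e^(-0.38 × 16)
Step 3: [H₂O₂] = 3.9 × e^(-6.08)
Step 4: [H₂O₂] = 3.9 × 0.00228818 = 0.008924 M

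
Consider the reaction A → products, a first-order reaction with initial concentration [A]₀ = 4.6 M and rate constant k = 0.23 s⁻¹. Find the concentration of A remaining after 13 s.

0.2313 M

Step 1: For a first-order reaction: [A] = [A]₀ × e^(-kt)
Step 2: [A] = 4.6 × e^(-0.23 × 13)
Step 3: [A] = 4.6 × e^(-2.99)
Step 4: [A] = 4.6 × 0.0502874 = 0.2313 M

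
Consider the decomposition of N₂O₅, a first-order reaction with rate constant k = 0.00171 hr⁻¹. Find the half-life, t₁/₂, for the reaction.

405.3 hr

Step 1: For a first-order reaction, t₁/₂ = ln(2)/k
Step 2: t₁/₂ = ln(2)/0.00171
Step 3: t₁/₂ = 0.6931/0.00171 = 405.3 hr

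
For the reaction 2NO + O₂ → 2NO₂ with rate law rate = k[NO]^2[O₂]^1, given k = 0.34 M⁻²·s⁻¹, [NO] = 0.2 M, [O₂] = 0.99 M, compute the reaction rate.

0.01346 M/s

Step 1: The rate law is rate = k[NO]^2[O₂]^1
Step 2: Substitute: rate = 0.34 × (0.2)^2 × (0.99)^1
Step 3: rate = 0.34 × 0.04 × 0.99 = 0.013464 M/s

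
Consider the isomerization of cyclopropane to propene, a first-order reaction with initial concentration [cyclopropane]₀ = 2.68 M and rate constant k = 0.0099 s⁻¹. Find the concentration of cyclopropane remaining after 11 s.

2.403 M

Step 1: For a first-order reaction: [cyclopropane] = [cyclopropane]₀ × e^(-kt)
Step 2: [cyclopropane] = 2.68 × e^(-0.0099 × 11)
Step 3: [cyclopropane] = 2.68 × e^(-0.1089)
Step 4: [cyclopropane] = 2.68 × 0.89682 = 2.403 M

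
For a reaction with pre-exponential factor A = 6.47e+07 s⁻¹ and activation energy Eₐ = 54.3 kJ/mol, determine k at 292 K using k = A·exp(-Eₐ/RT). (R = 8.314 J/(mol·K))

1.25e-02 s⁻¹

Step 1: Use the Arrhenius equation: k = A × exp(-Eₐ/RT)
Step 2: Convert Eₐ to J/mol: 54.3 kJ/mol = 54300 J/mol
Step 3: Calculate the exponent: -Eₐ/(RT) = -54300/(8.314 × 292) = -22.36696
Step 4: k = 6.47e+07 × exp(-22.36696)
Step 5: k = 6.47e+07 × 1.93265e-10 = 1.2504e-02 s⁻¹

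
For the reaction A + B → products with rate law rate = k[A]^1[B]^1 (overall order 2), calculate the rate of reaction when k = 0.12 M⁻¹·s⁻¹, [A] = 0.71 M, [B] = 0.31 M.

0.02641 M/s

Step 1: The rate law is rate = k[A]^1[B]^1, overall order = 1+1 = 2
Step 2: Substitute values: rate = 0.12 × (0.71)^1 × (0.31)^1
Step 3: rate = 0.12 × 0.71 × 0.31 = 0.026412 M/s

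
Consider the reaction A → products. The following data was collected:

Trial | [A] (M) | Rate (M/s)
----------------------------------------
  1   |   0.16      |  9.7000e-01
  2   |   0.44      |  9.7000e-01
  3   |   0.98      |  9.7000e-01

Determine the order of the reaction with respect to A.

zeroth order (0)

Step 1: Compare trials - when concentration changes, rate stays constant.
Step 2: rate₂/rate₁ = 9.7000e-01/9.7000e-01 = 1
Step 3: [A]₂/[A]₁ = 0.44/0.16 = 2.75
Step 4: Since rate ratio ≈ (conc ratio)^0, the reaction is zeroth order.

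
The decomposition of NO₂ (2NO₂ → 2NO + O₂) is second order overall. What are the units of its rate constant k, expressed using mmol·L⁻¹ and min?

(mmol·L⁻¹)⁻¹·min⁻¹

Step 1: For overall order n, rate = k × (concentration)^n.
Step 2: Rate has units mmol·L⁻¹·min⁻¹; concentration term has units (mmol·L⁻¹)^2.
Step 3: k = rate / (concentration)^n, so units of k = (mmol·L⁻¹)^(1-2)·min⁻¹ = (mmol·L⁻¹)⁻¹·min⁻¹.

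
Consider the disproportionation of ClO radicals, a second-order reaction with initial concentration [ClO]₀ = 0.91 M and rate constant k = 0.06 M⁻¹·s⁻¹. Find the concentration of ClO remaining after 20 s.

0.435 M

Step 1: For a second-order reaction: 1/[ClO] = 1/[ClO]₀ + kt
Step 2: 1/[ClO] = 1/0.91 + 0.06 × 20
Step 3: 1/[ClO] = 1.099 + 1.2 = 2.299
Step 4: [ClO] = 1/2.299 = 0.435 M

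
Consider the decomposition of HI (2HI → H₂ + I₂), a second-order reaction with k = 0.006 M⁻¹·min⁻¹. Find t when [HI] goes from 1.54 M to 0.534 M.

203.9 min

Step 1: For second-order: t = (1/[HI] - 1/[HI]₀)/k
Step 2: t = (1/0.534 - 1/1.54)/0.006
Step 3: t = (1.873 - 0.6494)/0.006
Step 4: t = 1.223/0.006 = 203.9 min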